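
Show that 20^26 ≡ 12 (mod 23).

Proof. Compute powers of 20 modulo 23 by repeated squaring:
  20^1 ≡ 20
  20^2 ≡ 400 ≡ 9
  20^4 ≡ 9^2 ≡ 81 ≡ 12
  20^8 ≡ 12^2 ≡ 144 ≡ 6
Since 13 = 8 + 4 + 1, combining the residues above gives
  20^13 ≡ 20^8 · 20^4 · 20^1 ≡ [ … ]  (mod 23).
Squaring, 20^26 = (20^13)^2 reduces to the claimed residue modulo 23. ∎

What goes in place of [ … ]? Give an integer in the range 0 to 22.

20^8 · 20^4 · 20^1 ≡ 6 · 12 · 20 = 1440.
1440 mod 23 = 14, so 20^13 ≡ 14 (mod 23).

14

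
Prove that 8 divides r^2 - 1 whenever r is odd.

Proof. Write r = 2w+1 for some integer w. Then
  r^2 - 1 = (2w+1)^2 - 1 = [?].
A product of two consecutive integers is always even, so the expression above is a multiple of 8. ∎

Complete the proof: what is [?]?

4w(w + 1)

(2w+1)^2 - 1 = 4w^2 + 4w + 1 - 1 = 4w^2 + 4w = 4w(w+1).
Since w and w+1 are consecutive, w(w+1) is even, and 4·(even) is a multiple of 8.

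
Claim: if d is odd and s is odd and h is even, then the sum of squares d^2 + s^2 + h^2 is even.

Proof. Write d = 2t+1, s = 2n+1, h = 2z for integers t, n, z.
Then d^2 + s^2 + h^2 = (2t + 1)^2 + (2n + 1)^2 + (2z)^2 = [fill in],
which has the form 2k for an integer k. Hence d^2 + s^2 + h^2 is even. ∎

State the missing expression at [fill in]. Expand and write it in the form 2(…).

2(2n^2 + 2n + 2t^2 + 2t + 2z^2 + 1)

Expanding: (2t + 1)^2 + (2n + 1)^2 + (2z)^2 = 4n^2 + 4n + 4t^2 + 4t + 4z^2 + 2.
Every term is even; pulling out the factor of 2 gives 2(2n^2 + 2n + 2t^2 + 2t + 2z^2 + 1).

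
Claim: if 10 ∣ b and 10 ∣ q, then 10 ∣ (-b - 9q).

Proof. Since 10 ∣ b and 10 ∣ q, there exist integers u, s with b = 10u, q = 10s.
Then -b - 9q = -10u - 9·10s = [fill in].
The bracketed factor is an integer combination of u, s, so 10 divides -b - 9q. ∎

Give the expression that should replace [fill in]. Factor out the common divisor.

Pull the common 10 out of every term: -10u - 9·10s = 10(-9s - u).
-9s - u is an integer, which exhibits the divisibility.

10(-9s - u)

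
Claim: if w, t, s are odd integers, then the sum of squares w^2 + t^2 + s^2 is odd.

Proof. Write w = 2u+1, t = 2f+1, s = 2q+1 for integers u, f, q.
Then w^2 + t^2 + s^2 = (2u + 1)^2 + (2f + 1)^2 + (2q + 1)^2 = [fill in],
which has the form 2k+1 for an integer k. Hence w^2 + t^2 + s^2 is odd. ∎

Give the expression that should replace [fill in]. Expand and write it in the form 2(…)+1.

Expanding: (2u + 1)^2 + (2f + 1)^2 + (2q + 1)^2 = 4f^2 + 4f + 4q^2 + 4q + 4u^2 + 4u + 3.
Every term except the constant is even, so this is 2(2f^2 + 2f + 2q^2 + 2q + 2u^2 + 2u + 1) + 1,
and 2f^2 + 2f + 2q^2 + 2q + 2u^2 + 2u + 1 ∈ ℤ gives the required form.

2(2f^2 + 2f + 2q^2 + 2q + 2u^2 + 2u + 1) + 1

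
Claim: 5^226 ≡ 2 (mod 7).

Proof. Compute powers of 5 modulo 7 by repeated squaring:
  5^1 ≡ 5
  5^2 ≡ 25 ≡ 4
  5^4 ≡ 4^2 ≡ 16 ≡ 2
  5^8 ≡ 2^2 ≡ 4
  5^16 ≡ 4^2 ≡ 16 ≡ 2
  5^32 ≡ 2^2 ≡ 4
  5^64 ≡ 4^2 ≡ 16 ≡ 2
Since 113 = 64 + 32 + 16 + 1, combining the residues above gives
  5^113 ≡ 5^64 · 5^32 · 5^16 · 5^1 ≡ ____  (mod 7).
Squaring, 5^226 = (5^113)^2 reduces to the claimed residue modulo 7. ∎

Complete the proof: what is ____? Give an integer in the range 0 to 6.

Multiply the listed residues: 2 · 4 · 2 · 5 = 8 → 16 → 80.
Reducing modulo 7: 80 = 11·7 + 3, so 5^113 ≡ 3.

3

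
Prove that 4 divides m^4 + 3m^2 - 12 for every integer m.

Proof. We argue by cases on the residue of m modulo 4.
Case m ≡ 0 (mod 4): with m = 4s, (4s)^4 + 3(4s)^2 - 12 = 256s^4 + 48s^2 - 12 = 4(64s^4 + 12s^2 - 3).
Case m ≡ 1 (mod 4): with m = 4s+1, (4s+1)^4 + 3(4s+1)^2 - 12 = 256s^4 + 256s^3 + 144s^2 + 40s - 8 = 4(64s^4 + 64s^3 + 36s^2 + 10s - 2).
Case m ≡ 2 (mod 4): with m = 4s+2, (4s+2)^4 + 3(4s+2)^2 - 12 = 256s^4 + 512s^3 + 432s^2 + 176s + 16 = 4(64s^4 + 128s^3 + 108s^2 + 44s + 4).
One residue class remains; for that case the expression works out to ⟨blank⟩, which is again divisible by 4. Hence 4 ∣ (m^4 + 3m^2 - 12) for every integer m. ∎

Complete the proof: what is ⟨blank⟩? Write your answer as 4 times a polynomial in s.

4(64s^4 + 192s^3 + 228s^2 + 126s + 24)

The residues treated are {0, 1, 2}, so the missing case is m ≡ 3 (mod 4); write m = 4s+3.
Then (4s+3)^4 + 3(4s+3)^2 - 12 = 256s^4 + 768s^3 + 912s^2 + 504s + 96 = 4(64s^4 + 192s^3 + 228s^2 + 126s + 24).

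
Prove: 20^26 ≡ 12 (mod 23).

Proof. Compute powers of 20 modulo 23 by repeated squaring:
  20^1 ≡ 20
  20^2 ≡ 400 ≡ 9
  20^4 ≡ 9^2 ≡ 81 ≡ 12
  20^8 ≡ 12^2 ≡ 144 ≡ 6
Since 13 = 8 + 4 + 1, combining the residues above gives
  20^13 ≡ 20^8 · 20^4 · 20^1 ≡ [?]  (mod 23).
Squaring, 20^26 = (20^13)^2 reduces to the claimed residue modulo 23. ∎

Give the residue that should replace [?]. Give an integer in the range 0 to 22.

14

Multiply the listed residues: 6 · 12 · 20 = 72 → 1440.
Reducing modulo 23: 1440 = 62·23 + 14, so 20^13 ≡ 14.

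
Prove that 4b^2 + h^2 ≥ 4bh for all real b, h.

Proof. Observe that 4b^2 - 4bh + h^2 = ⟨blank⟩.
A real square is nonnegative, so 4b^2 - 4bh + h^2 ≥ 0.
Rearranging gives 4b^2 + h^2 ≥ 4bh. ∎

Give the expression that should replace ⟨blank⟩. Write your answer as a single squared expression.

4b^2 - 4bh + h^2 is a perfect-square trinomial: the outer terms are (2b)^2 and (h)^2, and the cross term is -2·2b·h.
So 4b^2 - 4bh + h^2 = (2b - h)^2 ≥ 0.

(2b - h)^2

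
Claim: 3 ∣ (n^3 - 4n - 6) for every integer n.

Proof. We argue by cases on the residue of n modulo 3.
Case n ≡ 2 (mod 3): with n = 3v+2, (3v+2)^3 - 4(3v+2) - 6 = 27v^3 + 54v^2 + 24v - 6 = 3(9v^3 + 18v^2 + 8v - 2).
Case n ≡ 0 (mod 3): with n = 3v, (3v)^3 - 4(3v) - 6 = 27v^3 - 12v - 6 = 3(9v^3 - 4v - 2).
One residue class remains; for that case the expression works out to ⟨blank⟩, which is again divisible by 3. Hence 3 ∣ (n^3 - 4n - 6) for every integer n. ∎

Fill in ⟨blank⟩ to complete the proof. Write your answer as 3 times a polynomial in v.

3(9v^3 + 9v^2 - v - 3)

Only n ≡ 1 (mod 3) is unaccounted for. Put n = 3v+1:
(3v+1)^3 - 4(3v+1) - 6 expands to 27v^3 + 27v^2 - 3v - 9,
and factoring out 3 leaves 3(9v^3 + 9v^2 - v - 3).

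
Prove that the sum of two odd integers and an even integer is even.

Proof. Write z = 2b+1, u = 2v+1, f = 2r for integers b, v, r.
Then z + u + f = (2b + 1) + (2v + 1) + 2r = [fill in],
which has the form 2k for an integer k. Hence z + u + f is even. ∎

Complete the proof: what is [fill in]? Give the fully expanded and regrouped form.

2(b + r + v + 1)

Expanding: (2b + 1) + (2v + 1) + 2r = 2b + 2r + 2v + 2.
Every term is even; pulling out the factor of 2 gives 2(b + r + v + 1).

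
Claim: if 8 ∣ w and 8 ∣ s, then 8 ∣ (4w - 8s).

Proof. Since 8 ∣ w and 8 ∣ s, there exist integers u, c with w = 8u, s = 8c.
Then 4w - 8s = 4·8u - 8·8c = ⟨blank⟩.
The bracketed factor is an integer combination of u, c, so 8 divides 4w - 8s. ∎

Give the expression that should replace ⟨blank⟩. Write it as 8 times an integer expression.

8(-8c + 4u)

Pull the common 8 out of every term: 4·8u - 8·8c = 8(-8c + 4u).
-8c + 4u is an integer, which exhibits the divisibility.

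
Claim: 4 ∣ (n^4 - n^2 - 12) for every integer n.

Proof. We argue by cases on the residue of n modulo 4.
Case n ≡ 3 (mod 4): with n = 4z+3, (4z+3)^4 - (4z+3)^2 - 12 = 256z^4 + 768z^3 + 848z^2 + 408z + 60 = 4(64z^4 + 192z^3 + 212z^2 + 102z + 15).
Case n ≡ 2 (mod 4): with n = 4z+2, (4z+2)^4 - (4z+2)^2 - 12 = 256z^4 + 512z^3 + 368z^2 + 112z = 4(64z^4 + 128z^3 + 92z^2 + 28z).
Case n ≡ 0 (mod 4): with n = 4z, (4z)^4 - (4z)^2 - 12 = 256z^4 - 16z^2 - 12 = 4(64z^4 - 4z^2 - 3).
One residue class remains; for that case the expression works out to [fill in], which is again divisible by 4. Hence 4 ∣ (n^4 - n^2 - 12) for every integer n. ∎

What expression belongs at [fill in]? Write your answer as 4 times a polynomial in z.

4(64z^4 + 64z^3 + 20z^2 + 2z - 3)

The residues treated are {3, 2, 0}, so the missing case is n ≡ 1 (mod 4); write n = 4z+1.
Then (4z+1)^4 - (4z+1)^2 - 12 = 256z^4 + 256z^3 + 80z^2 + 8z - 12 = 4(64z^4 + 64z^3 + 20z^2 + 2z - 3).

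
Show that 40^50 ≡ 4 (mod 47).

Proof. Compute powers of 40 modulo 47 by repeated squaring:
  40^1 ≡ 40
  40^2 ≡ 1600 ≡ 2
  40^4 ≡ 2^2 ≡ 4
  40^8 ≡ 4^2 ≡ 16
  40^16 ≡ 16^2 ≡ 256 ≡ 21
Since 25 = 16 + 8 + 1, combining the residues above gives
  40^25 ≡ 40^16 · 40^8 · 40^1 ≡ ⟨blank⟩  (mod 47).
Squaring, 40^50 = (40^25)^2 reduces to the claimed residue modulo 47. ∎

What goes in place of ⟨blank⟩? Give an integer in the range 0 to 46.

45

40^16 · 40^8 · 40^1 ≡ 21 · 16 · 40 = 13440.
13440 mod 47 = 45, so 40^25 ≡ 45 (mod 47).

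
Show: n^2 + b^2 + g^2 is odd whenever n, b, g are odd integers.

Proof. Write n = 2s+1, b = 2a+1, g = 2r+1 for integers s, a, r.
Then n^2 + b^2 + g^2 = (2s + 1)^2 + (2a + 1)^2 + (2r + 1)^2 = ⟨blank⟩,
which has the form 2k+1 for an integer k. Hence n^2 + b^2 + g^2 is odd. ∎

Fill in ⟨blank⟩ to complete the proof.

2(2a^2 + 2a + 2r^2 + 2r + 2s^2 + 2s + 1) + 1

(2s + 1)^2 + (2a + 1)^2 + (2r + 1)^2 = 4a^2 + 4a + 4r^2 + 4r + 4s^2 + 4s + 3
= 2(2a^2 + 2a + 2r^2 + 2r + 2s^2 + 2s + 1) + 1.
Since 2a^2 + 2a + 2r^2 + 2r + 2s^2 + 2s + 1 is an integer, the sum of squares is of the form 2k+1 for an integer k.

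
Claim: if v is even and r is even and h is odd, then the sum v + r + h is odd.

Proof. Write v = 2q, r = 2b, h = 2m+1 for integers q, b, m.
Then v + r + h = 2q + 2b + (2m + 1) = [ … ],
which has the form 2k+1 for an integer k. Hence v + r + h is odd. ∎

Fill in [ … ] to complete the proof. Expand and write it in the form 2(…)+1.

Expanding: 2q + 2b + (2m + 1) = 2b + 2m + 2q + 1.
Every term except the constant is even, so this is 2(b + m + q) + 1,
and b + m + q ∈ ℤ gives the required form.

2(b + m + q) + 1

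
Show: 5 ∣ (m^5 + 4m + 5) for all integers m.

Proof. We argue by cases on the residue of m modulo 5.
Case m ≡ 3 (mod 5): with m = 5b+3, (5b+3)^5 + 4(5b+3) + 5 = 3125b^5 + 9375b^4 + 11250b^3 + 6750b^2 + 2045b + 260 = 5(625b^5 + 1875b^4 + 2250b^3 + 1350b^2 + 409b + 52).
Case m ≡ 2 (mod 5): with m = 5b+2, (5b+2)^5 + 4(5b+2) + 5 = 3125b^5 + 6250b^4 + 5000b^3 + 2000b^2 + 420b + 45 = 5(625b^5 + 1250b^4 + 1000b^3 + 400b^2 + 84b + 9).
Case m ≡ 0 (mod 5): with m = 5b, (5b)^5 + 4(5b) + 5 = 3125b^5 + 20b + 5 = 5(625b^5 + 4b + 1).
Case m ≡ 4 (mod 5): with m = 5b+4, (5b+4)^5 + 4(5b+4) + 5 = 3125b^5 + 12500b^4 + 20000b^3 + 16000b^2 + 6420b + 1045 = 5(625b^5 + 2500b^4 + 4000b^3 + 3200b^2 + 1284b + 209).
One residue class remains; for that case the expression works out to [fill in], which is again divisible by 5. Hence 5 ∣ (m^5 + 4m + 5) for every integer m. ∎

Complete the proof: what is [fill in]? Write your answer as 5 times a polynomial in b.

5(625b^5 + 625b^4 + 250b^3 + 50b^2 + 9b + 2)

Only m ≡ 1 (mod 5) is unaccounted for. Put m = 5b+1:
(5b+1)^5 + 4(5b+1) + 5 expands to 3125b^5 + 3125b^4 + 1250b^3 + 250b^2 + 45b + 10,
and factoring out 5 leaves 5(625b^5 + 625b^4 + 250b^3 + 50b^2 + 9b + 2).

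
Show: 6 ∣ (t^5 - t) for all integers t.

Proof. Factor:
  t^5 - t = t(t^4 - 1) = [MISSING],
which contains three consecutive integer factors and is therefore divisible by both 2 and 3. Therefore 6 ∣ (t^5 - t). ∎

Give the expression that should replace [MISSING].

(t - 1)t(t + 1)(t^2 + 1)

t^4 - 1 = (t^2 - 1)(t^2 + 1), and t^2 - 1 = (t-1)(t+1).
So t(t^4 - 1) = (t - 1)t(t + 1)(t^2 + 1).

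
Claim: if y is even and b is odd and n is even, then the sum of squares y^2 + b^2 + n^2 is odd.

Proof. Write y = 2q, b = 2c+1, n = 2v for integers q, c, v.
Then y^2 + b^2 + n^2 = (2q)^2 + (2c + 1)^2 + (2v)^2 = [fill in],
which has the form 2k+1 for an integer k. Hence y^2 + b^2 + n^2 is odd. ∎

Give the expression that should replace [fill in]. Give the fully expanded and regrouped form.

2(2c^2 + 2c + 2q^2 + 2v^2) + 1

Expanding: (2q)^2 + (2c + 1)^2 + (2v)^2 = 4c^2 + 4c + 4q^2 + 4v^2 + 1.
Every term except the constant is even, so this is 2(2c^2 + 2c + 2q^2 + 2v^2) + 1,
and 2c^2 + 2c + 2q^2 + 2v^2 ∈ ℤ gives the required form.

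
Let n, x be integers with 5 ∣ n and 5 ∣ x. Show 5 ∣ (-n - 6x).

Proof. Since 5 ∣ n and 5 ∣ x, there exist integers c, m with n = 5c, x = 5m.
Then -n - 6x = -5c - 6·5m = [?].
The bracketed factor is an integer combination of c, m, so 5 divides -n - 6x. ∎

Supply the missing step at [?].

5(-c - 6m)

Pull the common 5 out of every term: -5c - 6·5m = 5(-c - 6m).
-c - 6m is an integer, which exhibits the divisibility.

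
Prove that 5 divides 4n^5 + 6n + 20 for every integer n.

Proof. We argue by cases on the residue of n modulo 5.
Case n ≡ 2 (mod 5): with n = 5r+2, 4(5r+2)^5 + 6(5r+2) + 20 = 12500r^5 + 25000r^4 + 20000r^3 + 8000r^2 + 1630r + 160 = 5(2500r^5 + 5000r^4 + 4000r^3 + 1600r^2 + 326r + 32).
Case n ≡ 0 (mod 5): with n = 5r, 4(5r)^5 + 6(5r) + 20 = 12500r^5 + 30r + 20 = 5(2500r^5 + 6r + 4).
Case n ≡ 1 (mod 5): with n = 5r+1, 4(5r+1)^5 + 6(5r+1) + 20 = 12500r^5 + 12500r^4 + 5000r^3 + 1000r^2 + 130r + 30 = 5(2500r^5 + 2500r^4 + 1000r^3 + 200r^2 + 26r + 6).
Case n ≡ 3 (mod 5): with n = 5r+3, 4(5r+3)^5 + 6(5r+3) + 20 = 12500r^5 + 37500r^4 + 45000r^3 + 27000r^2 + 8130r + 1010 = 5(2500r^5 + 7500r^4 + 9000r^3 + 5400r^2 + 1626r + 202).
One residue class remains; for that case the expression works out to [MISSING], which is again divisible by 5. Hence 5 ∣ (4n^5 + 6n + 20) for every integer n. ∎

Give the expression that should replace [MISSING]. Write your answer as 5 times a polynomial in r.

Only n ≡ 4 (mod 5) is unaccounted for. Put n = 5r+4:
4(5r+4)^5 + 6(5r+4) + 20 expands to 12500r^5 + 50000r^4 + 80000r^3 + 64000r^2 + 25630r + 4140,
and factoring out 5 leaves 5(2500r^5 + 10000r^4 + 16000r^3 + 12800r^2 + 5126r + 828).

5(2500r^5 + 10000r^4 + 16000r^3 + 12800r^2 + 5126r + 828)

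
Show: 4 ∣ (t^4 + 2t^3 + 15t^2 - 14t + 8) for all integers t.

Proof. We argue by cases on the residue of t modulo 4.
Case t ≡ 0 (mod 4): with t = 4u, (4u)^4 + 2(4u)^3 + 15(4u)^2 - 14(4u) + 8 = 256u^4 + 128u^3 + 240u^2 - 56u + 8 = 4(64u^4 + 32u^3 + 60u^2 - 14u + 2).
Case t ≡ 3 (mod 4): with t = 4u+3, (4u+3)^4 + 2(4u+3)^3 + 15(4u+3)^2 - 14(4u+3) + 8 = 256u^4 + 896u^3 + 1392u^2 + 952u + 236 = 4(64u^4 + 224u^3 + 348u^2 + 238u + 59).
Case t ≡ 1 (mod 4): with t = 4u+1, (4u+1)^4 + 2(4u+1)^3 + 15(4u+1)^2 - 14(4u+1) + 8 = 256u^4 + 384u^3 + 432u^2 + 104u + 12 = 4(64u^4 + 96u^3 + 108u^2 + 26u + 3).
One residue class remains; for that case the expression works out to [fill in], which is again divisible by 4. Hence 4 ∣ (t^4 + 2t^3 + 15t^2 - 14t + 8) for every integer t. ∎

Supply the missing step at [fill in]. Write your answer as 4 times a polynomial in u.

Only t ≡ 2 (mod 4) is unaccounted for. Put t = 4u+2:
(4u+2)^4 + 2(4u+2)^3 + 15(4u+2)^2 - 14(4u+2) + 8 expands to 256u^4 + 640u^3 + 816u^2 + 408u + 72,
and factoring out 4 leaves 4(64u^4 + 160u^3 + 204u^2 + 102u + 18).

4(64u^4 + 160u^3 + 204u^2 + 102u + 18)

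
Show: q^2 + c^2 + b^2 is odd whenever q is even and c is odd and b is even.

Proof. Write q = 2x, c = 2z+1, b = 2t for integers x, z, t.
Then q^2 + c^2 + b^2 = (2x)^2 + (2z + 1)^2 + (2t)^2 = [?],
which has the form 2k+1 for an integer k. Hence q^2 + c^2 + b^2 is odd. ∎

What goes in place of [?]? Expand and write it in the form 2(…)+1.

2(2t^2 + 2x^2 + 2z^2 + 2z) + 1

Expanding: (2x)^2 + (2z + 1)^2 + (2t)^2 = 4t^2 + 4x^2 + 4z^2 + 4z + 1.
Every term except the constant is even, so this is 2(2t^2 + 2x^2 + 2z^2 + 2z) + 1,
and 2t^2 + 2x^2 + 2z^2 + 2z ∈ ℤ gives the required form.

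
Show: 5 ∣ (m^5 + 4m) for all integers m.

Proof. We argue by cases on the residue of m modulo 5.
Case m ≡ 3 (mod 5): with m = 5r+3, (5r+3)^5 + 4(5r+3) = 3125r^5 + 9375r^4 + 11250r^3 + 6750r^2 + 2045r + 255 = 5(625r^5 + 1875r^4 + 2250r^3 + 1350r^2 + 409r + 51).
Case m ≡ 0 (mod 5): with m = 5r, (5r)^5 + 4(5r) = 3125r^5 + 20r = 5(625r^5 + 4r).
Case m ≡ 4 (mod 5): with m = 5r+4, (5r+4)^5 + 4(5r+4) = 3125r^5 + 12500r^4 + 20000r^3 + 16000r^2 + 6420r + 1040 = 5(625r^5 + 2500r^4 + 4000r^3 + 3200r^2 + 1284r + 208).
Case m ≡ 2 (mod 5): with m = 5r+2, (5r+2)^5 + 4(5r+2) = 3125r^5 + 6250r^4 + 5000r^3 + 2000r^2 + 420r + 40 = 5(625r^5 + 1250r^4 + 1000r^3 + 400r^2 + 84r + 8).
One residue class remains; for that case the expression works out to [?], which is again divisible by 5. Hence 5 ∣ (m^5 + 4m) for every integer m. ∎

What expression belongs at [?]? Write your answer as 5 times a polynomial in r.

5(625r^5 + 625r^4 + 250r^3 + 50r^2 + 9r + 1)

Only m ≡ 1 (mod 5) is unaccounted for. Put m = 5r+1:
(5r+1)^5 + 4(5r+1) expands to 3125r^5 + 3125r^4 + 1250r^3 + 250r^2 + 45r + 5,
and factoring out 5 leaves 5(625r^5 + 625r^4 + 250r^3 + 50r^2 + 9r + 1).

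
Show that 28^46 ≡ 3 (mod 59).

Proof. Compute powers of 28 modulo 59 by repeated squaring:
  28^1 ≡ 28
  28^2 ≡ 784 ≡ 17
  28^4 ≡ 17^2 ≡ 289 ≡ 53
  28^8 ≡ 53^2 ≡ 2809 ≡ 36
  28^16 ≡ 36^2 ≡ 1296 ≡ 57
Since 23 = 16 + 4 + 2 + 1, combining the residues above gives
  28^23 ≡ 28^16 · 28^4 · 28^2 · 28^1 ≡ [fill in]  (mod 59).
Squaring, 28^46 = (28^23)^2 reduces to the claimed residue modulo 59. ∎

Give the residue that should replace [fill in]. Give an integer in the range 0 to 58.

Multiply the listed residues: 57 · 53 · 17 · 28 = 3021 → 51357 → 1437996.
Reducing modulo 59: 1437996 = 24372·59 + 48, so 28^23 ≡ 48.

48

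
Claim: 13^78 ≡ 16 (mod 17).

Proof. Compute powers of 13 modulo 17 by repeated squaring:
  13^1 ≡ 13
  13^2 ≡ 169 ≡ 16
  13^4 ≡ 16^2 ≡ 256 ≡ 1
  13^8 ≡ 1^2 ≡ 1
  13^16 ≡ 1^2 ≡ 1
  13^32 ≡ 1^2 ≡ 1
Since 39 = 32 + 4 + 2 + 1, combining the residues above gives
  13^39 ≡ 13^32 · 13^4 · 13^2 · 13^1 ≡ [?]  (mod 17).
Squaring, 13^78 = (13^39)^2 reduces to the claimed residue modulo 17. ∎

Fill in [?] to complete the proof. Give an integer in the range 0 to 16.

4

13^32 · 13^4 · 13^2 · 13^1 ≡ 1 · 1 · 16 · 13 = 208.
208 mod 17 = 4, so 13^39 ≡ 4 (mod 17).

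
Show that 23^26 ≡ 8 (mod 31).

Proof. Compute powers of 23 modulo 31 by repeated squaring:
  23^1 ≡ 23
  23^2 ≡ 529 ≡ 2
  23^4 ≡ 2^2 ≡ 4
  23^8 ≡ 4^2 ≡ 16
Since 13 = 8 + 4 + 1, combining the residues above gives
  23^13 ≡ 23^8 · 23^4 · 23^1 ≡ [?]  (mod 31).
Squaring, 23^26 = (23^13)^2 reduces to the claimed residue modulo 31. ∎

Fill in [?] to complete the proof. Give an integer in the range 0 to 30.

15

Multiply the listed residues: 16 · 4 · 23 = 64 → 1472.
Reducing modulo 31: 1472 = 47·31 + 15, so 23^13 ≡ 15.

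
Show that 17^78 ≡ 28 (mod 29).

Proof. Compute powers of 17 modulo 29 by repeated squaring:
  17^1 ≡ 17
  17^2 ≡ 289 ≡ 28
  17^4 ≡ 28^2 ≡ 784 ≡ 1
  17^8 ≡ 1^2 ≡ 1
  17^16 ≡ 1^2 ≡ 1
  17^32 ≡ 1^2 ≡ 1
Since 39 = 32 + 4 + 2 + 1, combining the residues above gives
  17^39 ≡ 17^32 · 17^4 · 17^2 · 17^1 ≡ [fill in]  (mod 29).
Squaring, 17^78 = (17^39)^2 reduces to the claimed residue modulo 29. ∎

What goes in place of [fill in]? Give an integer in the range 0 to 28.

Multiply the listed residues: 1 · 1 · 28 · 17 = 1 → 28 → 476.
Reducing modulo 29: 476 = 16·29 + 12, so 17^39 ≡ 12.

12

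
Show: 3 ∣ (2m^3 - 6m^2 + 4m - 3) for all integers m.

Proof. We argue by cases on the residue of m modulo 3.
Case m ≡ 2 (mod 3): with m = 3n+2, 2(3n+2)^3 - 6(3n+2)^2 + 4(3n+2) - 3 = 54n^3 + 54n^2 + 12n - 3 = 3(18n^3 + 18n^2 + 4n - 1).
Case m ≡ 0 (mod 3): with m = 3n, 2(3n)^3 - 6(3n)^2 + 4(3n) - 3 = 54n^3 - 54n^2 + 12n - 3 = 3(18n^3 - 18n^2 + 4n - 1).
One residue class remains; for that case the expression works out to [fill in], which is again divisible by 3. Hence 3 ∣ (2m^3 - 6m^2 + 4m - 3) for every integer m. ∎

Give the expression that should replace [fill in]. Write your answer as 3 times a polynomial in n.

The residues treated are {2, 0}, so the missing case is m ≡ 1 (mod 3); write m = 3n+1.
Then 2(3n+1)^3 - 6(3n+1)^2 + 4(3n+1) - 3 = 54n^3 - 6n - 3 = 3(18n^3 - 2n - 1).

3(18n^3 - 2n - 1)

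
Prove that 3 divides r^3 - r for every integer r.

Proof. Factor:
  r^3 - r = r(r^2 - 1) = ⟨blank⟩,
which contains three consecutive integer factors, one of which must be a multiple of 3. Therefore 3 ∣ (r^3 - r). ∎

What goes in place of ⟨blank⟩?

(r - 1)r(r + 1)

r(r^2 - 1) = r(r - 1)(r + 1) = (r - 1)r(r + 1).
These three factors are consecutive integers, so their product is divisible by 3.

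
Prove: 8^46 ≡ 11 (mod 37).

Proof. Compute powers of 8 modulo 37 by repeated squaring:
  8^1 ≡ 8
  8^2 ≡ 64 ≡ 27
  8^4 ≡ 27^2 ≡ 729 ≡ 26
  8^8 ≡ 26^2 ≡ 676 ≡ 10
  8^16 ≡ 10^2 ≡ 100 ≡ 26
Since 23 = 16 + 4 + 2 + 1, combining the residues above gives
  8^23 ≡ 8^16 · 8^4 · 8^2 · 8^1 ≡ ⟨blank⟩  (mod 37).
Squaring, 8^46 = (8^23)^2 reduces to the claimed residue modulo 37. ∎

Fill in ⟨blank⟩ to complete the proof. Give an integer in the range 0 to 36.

14

Multiply the listed residues: 26 · 26 · 27 · 8 = 676 → 18252 → 146016.
Reducing modulo 37: 146016 = 3946·37 + 14, so 8^23 ≡ 14.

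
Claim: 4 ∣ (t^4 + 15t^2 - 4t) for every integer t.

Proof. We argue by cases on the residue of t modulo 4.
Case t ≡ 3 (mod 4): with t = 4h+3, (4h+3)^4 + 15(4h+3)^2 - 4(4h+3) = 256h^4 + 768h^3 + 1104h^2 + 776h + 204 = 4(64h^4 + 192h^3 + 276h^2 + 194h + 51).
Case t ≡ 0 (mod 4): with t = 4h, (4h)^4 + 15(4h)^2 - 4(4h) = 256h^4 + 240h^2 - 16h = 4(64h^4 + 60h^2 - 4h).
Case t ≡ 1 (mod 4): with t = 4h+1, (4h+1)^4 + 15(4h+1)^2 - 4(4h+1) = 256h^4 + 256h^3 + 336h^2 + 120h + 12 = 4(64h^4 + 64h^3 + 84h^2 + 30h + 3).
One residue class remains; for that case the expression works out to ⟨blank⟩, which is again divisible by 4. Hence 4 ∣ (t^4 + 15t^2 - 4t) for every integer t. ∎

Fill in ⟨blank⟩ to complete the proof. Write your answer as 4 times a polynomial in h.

The residues treated are {3, 0, 1}, so the missing case is t ≡ 2 (mod 4); write t = 4h+2.
Then (4h+2)^4 + 15(4h+2)^2 - 4(4h+2) = 256h^4 + 512h^3 + 624h^2 + 352h + 68 = 4(64h^4 + 128h^3 + 156h^2 + 88h + 17).

4(64h^4 + 128h^3 + 156h^2 + 88h + 17)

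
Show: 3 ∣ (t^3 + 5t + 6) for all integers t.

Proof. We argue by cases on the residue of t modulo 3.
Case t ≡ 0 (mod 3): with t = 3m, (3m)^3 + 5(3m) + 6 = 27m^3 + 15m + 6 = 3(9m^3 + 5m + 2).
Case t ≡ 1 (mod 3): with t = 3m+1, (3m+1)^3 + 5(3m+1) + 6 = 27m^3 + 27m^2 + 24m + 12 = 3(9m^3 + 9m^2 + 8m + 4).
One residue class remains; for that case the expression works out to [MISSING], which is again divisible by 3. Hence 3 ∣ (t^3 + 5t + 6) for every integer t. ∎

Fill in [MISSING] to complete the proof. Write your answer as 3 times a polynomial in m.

3(9m^3 + 18m^2 + 17m + 8)

Only t ≡ 2 (mod 3) is unaccounted for. Put t = 3m+2:
(3m+2)^3 + 5(3m+2) + 6 expands to 27m^3 + 54m^2 + 51m + 24,
and factoring out 3 leaves 3(9m^3 + 18m^2 + 17m + 8).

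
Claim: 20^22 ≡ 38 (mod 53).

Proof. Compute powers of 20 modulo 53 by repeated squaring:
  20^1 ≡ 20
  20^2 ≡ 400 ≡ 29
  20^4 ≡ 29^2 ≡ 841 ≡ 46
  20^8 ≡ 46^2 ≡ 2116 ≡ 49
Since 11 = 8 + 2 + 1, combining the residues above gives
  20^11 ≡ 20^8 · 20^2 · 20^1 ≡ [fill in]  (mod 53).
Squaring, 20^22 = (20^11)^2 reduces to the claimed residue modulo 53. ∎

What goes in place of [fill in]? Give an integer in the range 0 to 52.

12

Multiply the listed residues: 49 · 29 · 20 = 1421 → 28420.
Reducing modulo 53: 28420 = 536·53 + 12, so 20^11 ≡ 12.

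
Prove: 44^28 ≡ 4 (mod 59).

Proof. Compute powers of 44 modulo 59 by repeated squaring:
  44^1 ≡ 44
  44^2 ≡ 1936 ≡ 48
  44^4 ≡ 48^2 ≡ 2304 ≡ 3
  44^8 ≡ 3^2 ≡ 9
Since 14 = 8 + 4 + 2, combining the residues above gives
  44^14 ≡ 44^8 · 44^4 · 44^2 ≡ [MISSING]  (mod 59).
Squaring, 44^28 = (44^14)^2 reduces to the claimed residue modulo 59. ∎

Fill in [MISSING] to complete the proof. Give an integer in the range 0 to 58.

57

Multiply the listed residues: 9 · 3 · 48 = 27 → 1296.
Reducing modulo 59: 1296 = 21·59 + 57, so 44^14 ≡ 57.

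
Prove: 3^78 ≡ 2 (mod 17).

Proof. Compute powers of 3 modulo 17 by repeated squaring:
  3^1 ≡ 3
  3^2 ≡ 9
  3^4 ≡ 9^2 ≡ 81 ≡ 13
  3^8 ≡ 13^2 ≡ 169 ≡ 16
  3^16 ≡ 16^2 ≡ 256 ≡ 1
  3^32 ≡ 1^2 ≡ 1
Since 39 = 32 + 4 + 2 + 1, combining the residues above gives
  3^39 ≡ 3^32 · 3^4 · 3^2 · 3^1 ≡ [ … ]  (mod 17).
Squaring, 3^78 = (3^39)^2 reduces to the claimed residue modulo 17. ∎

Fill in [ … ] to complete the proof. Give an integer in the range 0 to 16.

Multiply the listed residues: 1 · 13 · 9 · 3 = 13 → 117 → 351.
Reducing modulo 17: 351 = 20·17 + 11, so 3^39 ≡ 11.

11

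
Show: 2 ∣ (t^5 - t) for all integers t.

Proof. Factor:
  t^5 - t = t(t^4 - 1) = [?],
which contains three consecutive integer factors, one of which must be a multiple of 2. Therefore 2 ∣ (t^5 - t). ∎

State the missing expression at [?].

t^4 - 1 = (t^2 - 1)(t^2 + 1), and t^2 - 1 = (t-1)(t+1).
So t(t^4 - 1) = (t - 1)t(t + 1)(t^2 + 1).

(t - 1)t(t + 1)(t^2 + 1)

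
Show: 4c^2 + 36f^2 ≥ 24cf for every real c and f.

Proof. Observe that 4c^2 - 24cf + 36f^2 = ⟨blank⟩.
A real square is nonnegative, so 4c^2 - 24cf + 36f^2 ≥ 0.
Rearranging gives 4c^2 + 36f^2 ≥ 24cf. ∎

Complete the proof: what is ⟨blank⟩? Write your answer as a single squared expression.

4c^2 - 24cf + 36f^2 is a perfect-square trinomial: the outer terms are (2c)^2 and (6f)^2, and the cross term is -2·2c·6f.
So 4c^2 - 24cf + 36f^2 = (2c - 6f)^2 ≥ 0.

(2c - 6f)^2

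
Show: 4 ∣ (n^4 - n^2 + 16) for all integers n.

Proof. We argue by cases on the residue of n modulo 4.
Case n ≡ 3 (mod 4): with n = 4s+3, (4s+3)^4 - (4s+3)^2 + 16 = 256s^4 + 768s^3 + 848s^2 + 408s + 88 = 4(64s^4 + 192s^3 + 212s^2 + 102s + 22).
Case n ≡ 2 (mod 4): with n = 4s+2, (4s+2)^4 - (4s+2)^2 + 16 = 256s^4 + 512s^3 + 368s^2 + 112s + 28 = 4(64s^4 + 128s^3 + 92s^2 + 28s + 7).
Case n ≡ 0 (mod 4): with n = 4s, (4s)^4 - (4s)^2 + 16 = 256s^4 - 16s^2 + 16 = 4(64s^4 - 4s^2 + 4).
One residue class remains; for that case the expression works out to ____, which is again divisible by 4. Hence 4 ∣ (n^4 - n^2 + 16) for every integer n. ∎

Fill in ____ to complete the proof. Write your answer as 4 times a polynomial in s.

4(64s^4 + 64s^3 + 20s^2 + 2s + 4)

The residues treated are {3, 2, 0}, so the missing case is n ≡ 1 (mod 4); write n = 4s+1.
Then (4s+1)^4 - (4s+1)^2 + 16 = 256s^4 + 256s^3 + 80s^2 + 8s + 16 = 4(64s^4 + 64s^3 + 20s^2 + 2s + 4).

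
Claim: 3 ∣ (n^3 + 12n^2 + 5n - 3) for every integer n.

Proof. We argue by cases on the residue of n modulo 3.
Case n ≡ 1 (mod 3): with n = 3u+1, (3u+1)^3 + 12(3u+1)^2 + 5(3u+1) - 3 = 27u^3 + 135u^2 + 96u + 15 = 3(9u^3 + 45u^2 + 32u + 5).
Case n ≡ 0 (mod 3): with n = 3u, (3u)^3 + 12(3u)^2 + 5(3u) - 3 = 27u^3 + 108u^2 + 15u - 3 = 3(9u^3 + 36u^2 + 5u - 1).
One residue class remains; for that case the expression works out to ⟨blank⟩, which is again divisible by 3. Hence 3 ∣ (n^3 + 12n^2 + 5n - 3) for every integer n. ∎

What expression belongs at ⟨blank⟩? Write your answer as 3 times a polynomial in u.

3(9u^3 + 54u^2 + 65u + 21)

Only n ≡ 2 (mod 3) is unaccounted for. Put n = 3u+2:
(3u+2)^3 + 12(3u+2)^2 + 5(3u+2) - 3 expands to 27u^3 + 162u^2 + 195u + 63,
and factoring out 3 leaves 3(9u^3 + 54u^2 + 65u + 21).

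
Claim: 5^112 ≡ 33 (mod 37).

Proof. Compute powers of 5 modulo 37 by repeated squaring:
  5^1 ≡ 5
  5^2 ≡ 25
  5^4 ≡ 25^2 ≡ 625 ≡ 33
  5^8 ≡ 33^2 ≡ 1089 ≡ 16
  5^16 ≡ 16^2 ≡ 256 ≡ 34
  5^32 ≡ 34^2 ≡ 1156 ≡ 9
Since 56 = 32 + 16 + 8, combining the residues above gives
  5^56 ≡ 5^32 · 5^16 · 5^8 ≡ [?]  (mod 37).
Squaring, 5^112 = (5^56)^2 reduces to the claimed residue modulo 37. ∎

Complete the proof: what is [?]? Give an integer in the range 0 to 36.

5^32 · 5^16 · 5^8 ≡ 9 · 34 · 16 = 4896.
4896 mod 37 = 12, so 5^56 ≡ 12 (mod 37).

12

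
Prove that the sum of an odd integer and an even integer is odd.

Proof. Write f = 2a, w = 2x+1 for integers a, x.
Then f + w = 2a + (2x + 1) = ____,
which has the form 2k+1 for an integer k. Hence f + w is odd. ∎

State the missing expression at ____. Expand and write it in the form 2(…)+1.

Expanding: 2a + (2x + 1) = 2a + 2x + 1.
Every term except the constant is even, so this is 2(a + x) + 1,
and a + x ∈ ℤ gives the required form.

2(a + x) + 1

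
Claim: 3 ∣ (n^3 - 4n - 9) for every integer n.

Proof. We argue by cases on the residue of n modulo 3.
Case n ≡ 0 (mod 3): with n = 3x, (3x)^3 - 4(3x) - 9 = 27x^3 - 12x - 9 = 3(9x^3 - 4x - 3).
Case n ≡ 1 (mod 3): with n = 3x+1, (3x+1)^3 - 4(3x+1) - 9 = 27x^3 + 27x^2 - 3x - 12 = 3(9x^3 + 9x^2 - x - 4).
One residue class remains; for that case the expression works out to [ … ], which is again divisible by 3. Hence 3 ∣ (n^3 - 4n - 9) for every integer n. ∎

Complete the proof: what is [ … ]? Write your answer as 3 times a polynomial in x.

3(9x^3 + 18x^2 + 8x - 3)

Only n ≡ 2 (mod 3) is unaccounted for. Put n = 3x+2:
(3x+2)^3 - 4(3x+2) - 9 expands to 27x^3 + 54x^2 + 24x - 9,
and factoring out 3 leaves 3(9x^3 + 18x^2 + 8x - 3).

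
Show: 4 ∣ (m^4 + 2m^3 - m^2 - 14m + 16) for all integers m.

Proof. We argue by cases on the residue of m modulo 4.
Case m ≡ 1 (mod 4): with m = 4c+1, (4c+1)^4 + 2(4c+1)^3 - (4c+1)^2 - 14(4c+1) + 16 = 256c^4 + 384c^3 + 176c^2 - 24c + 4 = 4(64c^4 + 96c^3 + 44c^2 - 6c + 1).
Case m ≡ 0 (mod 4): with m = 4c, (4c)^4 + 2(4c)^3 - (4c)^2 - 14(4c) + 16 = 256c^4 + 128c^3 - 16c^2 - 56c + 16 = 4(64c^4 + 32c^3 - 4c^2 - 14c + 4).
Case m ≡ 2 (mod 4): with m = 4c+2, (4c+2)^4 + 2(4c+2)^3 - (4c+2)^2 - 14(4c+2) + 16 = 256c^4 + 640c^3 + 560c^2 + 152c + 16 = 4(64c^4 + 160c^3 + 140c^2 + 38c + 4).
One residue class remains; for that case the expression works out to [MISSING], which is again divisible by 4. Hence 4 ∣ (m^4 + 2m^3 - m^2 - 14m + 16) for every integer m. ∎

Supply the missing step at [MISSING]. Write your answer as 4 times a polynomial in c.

4(64c^4 + 224c^3 + 284c^2 + 142c + 25)

The residues treated are {1, 0, 2}, so the missing case is m ≡ 3 (mod 4); write m = 4c+3.
Then (4c+3)^4 + 2(4c+3)^3 - (4c+3)^2 - 14(4c+3) + 16 = 256c^4 + 896c^3 + 1136c^2 + 568c + 100 = 4(64c^4 + 224c^3 + 284c^2 + 142c + 25).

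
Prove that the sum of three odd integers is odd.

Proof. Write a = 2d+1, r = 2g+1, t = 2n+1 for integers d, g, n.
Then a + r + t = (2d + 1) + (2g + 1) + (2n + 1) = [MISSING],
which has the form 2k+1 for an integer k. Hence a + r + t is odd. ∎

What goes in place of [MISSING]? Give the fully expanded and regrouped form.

2(d + g + n + 1) + 1

Expanding: (2d + 1) + (2g + 1) + (2n + 1) = 2d + 2g + 2n + 3.
Every term except the constant is even, so this is 2(d + g + n + 1) + 1,
and d + g + n + 1 ∈ ℤ gives the required form.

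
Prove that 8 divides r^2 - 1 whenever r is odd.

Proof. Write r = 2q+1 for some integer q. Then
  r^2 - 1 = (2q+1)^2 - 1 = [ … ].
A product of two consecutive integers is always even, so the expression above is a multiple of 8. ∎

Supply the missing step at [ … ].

4q(q + 1)

(2q+1)^2 - 1 = 4q^2 + 4q + 1 - 1 = 4q^2 + 4q = 4q(q+1).
Since q and q+1 are consecutive, q(q+1) is even, and 4·(even) is a multiple of 8.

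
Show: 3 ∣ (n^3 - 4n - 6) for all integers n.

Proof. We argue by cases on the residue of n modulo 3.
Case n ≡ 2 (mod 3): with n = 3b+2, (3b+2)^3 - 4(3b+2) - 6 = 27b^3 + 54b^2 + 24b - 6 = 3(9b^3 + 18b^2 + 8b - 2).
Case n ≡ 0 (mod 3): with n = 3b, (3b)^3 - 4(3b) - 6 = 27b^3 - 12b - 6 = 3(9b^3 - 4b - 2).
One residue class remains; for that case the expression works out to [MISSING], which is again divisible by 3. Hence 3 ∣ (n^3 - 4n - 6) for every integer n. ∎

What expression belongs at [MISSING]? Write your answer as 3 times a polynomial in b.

Only n ≡ 1 (mod 3) is unaccounted for. Put n = 3b+1:
(3b+1)^3 - 4(3b+1) - 6 expands to 27b^3 + 27b^2 - 3b - 9,
and factoring out 3 leaves 3(9b^3 + 9b^2 - b - 3).

3(9b^3 + 9b^2 - b - 3)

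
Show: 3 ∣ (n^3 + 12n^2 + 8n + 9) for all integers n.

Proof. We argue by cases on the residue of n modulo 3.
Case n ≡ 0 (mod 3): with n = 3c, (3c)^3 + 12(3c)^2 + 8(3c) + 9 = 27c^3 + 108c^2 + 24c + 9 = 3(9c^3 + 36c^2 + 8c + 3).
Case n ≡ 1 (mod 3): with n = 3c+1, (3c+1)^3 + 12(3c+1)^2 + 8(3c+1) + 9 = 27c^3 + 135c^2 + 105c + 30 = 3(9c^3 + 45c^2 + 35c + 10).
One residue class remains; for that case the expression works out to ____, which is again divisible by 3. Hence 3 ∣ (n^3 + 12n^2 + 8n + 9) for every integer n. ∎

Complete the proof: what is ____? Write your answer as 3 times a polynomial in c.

The residues treated are {0, 1}, so the missing case is n ≡ 2 (mod 3); write n = 3c+2.
Then (3c+2)^3 + 12(3c+2)^2 + 8(3c+2) + 9 = 27c^3 + 162c^2 + 204c + 81 = 3(9c^3 + 54c^2 + 68c + 27).

3(9c^3 + 54c^2 + 68c + 27)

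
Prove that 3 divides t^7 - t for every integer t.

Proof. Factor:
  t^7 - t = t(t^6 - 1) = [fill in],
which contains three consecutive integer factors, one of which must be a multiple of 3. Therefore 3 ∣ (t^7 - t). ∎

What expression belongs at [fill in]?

(t - 1)t(t + 1)(t^4 + t^2 + 1)

t^6 - 1 = (t^2 - 1)(t^4 + t^2 + 1), and t^2 - 1 = (t-1)(t+1).
So t(t^6 - 1) = (t - 1)t(t + 1)(t^4 + t^2 + 1).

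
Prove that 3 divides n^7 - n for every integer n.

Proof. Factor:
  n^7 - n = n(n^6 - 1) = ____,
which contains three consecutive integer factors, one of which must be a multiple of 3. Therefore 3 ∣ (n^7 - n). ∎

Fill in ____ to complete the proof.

(n - 1)n(n + 1)(n^4 + n^2 + 1)

n^6 - 1 = (n^2 - 1)(n^4 + n^2 + 1), and n^2 - 1 = (n-1)(n+1).
So n(n^6 - 1) = (n - 1)n(n + 1)(n^4 + n^2 + 1).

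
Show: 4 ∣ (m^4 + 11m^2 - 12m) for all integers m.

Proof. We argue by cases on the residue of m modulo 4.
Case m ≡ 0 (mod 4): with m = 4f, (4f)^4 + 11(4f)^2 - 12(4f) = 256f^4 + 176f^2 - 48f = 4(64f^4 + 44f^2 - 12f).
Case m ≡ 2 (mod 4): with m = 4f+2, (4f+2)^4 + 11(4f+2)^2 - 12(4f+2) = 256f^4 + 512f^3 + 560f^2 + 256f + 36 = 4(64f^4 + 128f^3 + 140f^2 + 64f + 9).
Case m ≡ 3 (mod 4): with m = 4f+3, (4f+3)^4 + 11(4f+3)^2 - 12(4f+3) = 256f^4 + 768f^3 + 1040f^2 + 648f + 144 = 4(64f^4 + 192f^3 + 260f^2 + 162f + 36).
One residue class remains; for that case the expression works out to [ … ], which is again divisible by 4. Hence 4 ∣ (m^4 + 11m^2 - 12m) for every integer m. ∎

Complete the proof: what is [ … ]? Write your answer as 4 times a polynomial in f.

The residues treated are {0, 2, 3}, so the missing case is m ≡ 1 (mod 4); write m = 4f+1.
Then (4f+1)^4 + 11(4f+1)^2 - 12(4f+1) = 256f^4 + 256f^3 + 272f^2 + 56f = 4(64f^4 + 64f^3 + 68f^2 + 14f).

4(64f^4 + 64f^3 + 68f^2 + 14f)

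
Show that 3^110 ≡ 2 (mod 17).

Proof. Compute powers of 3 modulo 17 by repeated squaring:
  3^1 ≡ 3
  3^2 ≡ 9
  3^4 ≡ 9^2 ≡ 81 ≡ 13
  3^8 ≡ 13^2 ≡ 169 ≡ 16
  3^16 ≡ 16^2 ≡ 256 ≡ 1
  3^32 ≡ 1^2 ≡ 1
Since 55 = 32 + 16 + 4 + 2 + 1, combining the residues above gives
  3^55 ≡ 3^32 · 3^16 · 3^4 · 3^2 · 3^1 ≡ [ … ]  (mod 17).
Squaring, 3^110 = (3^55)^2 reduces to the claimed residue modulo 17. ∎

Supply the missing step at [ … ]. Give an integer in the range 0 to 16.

Multiply the listed residues: 1 · 1 · 13 · 9 · 3 = 1 → 13 → 117 → 351.
Reducing modulo 17: 351 = 20·17 + 11, so 3^55 ≡ 11.

11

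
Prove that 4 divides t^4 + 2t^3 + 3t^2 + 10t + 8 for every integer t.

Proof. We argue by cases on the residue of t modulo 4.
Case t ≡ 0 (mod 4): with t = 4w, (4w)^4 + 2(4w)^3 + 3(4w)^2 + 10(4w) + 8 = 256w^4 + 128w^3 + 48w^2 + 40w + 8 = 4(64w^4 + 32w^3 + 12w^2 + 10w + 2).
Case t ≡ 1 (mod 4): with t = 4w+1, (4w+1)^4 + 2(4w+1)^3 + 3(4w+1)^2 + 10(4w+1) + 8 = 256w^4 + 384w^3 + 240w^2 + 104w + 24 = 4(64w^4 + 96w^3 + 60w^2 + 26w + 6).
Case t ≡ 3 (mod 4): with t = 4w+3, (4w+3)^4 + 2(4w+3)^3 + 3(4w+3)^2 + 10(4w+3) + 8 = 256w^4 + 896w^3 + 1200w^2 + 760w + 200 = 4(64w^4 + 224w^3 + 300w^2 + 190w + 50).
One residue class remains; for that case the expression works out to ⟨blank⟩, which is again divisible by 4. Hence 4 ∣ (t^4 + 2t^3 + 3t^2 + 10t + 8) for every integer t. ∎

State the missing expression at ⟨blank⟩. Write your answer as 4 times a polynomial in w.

4(64w^4 + 160w^3 + 156w^2 + 78w + 18)

Only t ≡ 2 (mod 4) is unaccounted for. Put t = 4w+2:
(4w+2)^4 + 2(4w+2)^3 + 3(4w+2)^2 + 10(4w+2) + 8 expands to 256w^4 + 640w^3 + 624w^2 + 312w + 72,
and factoring out 4 leaves 4(64w^4 + 160w^3 + 156w^2 + 78w + 18).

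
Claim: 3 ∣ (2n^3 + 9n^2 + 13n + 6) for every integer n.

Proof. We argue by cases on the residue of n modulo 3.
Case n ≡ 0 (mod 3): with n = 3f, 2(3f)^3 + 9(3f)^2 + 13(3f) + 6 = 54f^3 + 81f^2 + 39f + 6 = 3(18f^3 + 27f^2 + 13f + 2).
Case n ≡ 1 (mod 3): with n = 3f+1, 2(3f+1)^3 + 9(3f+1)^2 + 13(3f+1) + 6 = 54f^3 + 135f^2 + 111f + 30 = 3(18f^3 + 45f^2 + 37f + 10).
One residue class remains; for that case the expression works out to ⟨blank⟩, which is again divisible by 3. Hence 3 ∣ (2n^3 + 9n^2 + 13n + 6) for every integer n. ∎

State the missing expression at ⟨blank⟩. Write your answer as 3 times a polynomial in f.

Only n ≡ 2 (mod 3) is unaccounted for. Put n = 3f+2:
2(3f+2)^3 + 9(3f+2)^2 + 13(3f+2) + 6 expands to 54f^3 + 189f^2 + 219f + 84,
and factoring out 3 leaves 3(18f^3 + 63f^2 + 73f + 28).

3(18f^3 + 63f^2 + 73f + 28)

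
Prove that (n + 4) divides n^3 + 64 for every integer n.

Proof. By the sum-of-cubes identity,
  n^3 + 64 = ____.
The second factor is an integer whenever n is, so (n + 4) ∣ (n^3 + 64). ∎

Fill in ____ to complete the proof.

Polynomial division of n^3 + 64 by n + 4 leaves remainder 0 and quotient n^2 - 4n + 16.
Hence n^3 + 64 = (n + 4)(n^2 - 4n + 16).

(n + 4)(n^2 - 4n + 16)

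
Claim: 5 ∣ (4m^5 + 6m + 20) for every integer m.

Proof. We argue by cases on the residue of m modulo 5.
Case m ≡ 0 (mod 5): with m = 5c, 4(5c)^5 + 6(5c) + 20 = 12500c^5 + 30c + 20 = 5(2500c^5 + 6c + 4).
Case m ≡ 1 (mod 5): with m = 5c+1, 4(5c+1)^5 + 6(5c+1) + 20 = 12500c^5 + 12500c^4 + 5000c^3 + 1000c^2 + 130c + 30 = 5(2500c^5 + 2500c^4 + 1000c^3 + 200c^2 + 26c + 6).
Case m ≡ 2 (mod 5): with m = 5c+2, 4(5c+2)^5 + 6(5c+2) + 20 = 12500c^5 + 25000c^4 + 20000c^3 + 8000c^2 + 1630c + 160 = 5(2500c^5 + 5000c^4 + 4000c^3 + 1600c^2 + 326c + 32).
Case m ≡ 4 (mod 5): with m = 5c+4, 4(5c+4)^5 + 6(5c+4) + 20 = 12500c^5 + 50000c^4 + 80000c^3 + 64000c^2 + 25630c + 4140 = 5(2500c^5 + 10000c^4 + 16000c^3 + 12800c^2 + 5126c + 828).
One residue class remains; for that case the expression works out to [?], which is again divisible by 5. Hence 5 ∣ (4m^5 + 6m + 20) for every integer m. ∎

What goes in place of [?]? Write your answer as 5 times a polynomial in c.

The residues treated are {0, 1, 2, 4}, so the missing case is m ≡ 3 (mod 5); write m = 5c+3.
Then 4(5c+3)^5 + 6(5c+3) + 20 = 12500c^5 + 37500c^4 + 45000c^3 + 27000c^2 + 8130c + 1010 = 5(2500c^5 + 7500c^4 + 9000c^3 + 5400c^2 + 1626c + 202).

5(2500c^5 + 7500c^4 + 9000c^3 + 5400c^2 + 1626c + 202)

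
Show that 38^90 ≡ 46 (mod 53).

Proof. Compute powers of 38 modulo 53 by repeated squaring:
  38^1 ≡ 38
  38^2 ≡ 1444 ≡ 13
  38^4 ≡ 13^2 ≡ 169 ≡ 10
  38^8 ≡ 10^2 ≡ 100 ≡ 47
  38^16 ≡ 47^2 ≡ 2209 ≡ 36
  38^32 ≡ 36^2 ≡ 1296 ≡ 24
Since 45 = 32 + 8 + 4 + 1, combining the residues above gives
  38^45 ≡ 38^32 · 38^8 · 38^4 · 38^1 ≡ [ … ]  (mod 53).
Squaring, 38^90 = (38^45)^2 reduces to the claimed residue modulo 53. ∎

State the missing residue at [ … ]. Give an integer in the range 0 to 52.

38^32 · 38^8 · 38^4 · 38^1 ≡ 24 · 47 · 10 · 38 = 428640.
428640 mod 53 = 29, so 38^45 ≡ 29 (mod 53).

29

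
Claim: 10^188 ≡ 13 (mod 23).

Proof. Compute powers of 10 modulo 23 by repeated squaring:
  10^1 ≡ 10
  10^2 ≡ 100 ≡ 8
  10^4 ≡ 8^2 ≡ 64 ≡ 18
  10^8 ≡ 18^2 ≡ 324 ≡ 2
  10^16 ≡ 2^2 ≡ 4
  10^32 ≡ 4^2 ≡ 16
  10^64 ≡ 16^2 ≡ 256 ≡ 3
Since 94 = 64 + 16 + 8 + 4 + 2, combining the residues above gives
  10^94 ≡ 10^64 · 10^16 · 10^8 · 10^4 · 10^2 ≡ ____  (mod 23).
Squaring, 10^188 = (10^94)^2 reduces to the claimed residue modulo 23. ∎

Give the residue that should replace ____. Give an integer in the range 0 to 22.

6

10^64 · 10^16 · 10^8 · 10^4 · 10^2 ≡ 3 · 4 · 2 · 18 · 8 = 3456.
3456 mod 23 = 6, so 10^94 ≡ 6 (mod 23).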